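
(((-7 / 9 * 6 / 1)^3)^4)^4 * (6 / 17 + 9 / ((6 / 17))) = 1513503178125245103545403330795947714558319059680104546304 / 452009844102277555892379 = 3348385434240189744950941000000000.00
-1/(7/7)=-1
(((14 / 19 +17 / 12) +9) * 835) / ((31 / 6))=2123405 / 1178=1802.55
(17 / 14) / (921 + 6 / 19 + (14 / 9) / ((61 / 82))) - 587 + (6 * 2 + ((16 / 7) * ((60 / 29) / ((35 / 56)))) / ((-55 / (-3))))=-123584151991873 / 215083832810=-574.59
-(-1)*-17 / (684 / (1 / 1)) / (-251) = 17 / 171684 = 0.00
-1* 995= -995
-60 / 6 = -10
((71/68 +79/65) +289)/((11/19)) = 24459973/48620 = 503.08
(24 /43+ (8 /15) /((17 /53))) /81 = 24352 /888165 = 0.03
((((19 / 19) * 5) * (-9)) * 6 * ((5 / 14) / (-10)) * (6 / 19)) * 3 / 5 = 243 / 133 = 1.83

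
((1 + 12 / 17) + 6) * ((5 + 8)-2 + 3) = 1834 / 17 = 107.88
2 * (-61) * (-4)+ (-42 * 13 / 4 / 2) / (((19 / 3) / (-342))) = 8347 / 2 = 4173.50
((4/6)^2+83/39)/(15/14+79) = 4214/131157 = 0.03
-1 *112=-112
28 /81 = 0.35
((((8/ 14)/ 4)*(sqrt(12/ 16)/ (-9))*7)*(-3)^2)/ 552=-sqrt(3)/ 1104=-0.00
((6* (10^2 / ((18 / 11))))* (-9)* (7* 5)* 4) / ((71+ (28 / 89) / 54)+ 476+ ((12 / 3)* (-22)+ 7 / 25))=-1005.91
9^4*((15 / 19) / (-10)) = -517.97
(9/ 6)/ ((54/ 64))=16/ 9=1.78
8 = 8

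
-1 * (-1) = 1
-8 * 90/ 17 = -720/ 17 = -42.35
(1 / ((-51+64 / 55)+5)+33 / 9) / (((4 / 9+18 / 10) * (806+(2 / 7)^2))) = 2201815 / 1093067652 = 0.00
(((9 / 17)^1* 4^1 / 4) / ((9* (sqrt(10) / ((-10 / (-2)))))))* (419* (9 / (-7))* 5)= -18855* sqrt(10) / 238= -250.52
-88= -88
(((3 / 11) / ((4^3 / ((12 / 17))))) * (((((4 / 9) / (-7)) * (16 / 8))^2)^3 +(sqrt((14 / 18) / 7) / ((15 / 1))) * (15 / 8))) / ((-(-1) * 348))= 20843264555 / 57867085223152128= 0.00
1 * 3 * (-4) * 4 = -48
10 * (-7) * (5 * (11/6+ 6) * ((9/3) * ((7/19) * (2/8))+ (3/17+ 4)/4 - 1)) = -567525/646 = -878.52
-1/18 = -0.06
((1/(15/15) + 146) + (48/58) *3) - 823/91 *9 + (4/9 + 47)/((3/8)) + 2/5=195.01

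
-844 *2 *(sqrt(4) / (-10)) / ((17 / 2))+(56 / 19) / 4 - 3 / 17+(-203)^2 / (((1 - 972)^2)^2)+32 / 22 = 659048233559634384 / 15792181672506965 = 41.73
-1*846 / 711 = -94 / 79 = -1.19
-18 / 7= -2.57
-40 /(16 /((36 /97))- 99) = 360 /503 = 0.72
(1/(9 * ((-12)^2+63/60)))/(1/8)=160/26109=0.01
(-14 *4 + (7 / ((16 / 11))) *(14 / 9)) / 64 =-3493 / 4608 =-0.76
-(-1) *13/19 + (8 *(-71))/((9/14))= -150971/171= -882.87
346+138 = 484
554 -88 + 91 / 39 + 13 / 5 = 7064 / 15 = 470.93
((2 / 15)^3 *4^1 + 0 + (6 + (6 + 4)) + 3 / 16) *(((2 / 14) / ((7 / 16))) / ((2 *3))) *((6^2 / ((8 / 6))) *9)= 2623911 / 12250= 214.20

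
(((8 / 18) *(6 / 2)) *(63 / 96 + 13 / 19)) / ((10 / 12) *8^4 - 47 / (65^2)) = 3443375 / 6576106568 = 0.00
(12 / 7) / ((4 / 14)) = 6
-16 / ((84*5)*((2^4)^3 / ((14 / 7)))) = -1 / 53760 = -0.00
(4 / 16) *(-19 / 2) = -2.38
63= 63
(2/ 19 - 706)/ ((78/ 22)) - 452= -482464/ 741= -651.10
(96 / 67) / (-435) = -32 / 9715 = -0.00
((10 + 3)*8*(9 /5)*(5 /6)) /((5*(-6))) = -26 /5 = -5.20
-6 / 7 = -0.86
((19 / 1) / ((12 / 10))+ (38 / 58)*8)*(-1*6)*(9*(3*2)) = -198018 / 29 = -6828.21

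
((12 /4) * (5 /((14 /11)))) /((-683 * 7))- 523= -523.00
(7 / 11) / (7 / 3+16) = 21 / 605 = 0.03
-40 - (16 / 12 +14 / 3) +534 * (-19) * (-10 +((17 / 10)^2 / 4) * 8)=1069253 / 25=42770.12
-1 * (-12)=12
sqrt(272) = 4 *sqrt(17) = 16.49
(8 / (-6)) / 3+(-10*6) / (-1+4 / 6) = 1616 / 9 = 179.56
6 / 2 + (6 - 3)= 6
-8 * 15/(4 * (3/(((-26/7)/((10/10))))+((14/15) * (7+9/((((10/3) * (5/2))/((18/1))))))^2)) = -109687500/2223596291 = -0.05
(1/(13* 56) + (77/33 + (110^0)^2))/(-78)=-7283/170352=-0.04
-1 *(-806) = 806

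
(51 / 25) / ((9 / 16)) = 272 / 75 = 3.63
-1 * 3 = -3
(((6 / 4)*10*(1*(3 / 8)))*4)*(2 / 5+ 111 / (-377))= 1791 / 754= 2.38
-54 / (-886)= 27 / 443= 0.06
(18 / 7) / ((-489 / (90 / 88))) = -135 / 25102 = -0.01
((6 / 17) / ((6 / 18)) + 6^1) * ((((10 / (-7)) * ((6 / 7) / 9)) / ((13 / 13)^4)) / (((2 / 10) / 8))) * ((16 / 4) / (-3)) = 128000 / 2499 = 51.22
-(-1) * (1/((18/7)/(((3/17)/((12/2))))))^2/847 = 7/45319824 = 0.00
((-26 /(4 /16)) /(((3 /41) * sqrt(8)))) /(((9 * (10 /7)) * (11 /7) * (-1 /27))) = 26117 * sqrt(2) /55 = 671.55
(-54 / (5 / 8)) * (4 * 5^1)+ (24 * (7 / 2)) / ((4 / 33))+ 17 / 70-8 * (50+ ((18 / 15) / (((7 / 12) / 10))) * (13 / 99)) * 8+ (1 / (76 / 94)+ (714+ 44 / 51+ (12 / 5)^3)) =-34300684261 / 9326625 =-3677.72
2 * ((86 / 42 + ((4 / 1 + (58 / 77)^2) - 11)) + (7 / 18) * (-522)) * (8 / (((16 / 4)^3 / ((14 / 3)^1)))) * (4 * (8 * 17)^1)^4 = -161527194397966336 / 7623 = -21189452236385.46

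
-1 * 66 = -66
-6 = -6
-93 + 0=-93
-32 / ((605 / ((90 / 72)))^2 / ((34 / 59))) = -68 / 863819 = -0.00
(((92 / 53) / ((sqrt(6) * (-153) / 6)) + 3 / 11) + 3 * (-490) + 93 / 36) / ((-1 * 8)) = 23 * sqrt(6) / 16218 + 193663 / 1056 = 183.40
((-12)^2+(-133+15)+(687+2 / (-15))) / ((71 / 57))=203167 / 355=572.30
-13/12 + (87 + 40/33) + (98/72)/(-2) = 68467/792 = 86.45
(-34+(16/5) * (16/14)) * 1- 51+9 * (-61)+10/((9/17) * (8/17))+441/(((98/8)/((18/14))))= -685337/1260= -543.92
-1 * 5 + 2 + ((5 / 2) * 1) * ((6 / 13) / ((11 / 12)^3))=-25989 / 17303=-1.50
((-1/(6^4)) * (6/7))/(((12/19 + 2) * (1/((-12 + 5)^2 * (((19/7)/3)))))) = -361/32400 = -0.01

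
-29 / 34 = -0.85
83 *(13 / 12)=1079 / 12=89.92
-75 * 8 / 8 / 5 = -15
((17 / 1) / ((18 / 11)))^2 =34969 / 324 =107.93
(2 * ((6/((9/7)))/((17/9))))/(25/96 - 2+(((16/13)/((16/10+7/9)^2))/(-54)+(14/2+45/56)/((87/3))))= -243644978304/72707550053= -3.35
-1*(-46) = 46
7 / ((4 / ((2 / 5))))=7 / 10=0.70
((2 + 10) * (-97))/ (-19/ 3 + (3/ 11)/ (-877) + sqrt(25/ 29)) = 4874724219420 * sqrt(29)/ 953449535891 + 179073662051592/ 953449535891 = 215.35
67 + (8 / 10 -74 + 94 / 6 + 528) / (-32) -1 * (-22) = 35663 / 480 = 74.30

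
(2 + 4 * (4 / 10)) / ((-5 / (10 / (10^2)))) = -9 / 125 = -0.07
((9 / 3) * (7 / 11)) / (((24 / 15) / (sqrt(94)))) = 105 * sqrt(94) / 88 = 11.57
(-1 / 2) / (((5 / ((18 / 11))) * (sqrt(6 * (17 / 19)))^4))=-361 / 63580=-0.01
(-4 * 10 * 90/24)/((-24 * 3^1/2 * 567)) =25/3402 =0.01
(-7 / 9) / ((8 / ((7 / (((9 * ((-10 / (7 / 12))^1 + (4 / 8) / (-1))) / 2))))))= 343 / 40014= 0.01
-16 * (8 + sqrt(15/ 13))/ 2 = -64-8 * sqrt(195)/ 13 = -72.59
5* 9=45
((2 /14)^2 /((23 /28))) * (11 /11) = 4 /161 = 0.02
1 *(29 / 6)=29 / 6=4.83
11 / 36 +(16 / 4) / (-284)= 745 / 2556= 0.29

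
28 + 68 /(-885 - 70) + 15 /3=31447 /955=32.93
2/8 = 1/4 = 0.25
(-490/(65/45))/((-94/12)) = 26460/611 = 43.31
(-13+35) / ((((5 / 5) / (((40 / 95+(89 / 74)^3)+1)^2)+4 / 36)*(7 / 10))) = 148.80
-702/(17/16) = -11232/17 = -660.71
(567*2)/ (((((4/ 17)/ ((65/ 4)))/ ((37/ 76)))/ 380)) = 14488621.88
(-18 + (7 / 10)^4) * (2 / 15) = -177599 / 75000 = -2.37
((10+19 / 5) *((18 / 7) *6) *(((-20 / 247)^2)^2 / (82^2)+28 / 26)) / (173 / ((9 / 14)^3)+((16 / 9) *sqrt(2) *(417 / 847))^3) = 14321656236440877413448432613610417590089 / 40672676805072489363598359368080205639405 - 29492454122626453564956279017620460544 *sqrt(2) / 40672676805072489363598359368080205639405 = 0.35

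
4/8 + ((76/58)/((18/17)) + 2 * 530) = 554227/522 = 1061.74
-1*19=-19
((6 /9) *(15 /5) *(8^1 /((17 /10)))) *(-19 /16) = -190 /17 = -11.18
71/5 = 14.20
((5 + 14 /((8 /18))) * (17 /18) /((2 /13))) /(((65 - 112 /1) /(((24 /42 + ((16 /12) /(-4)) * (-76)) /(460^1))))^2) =37299496 /115950465225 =0.00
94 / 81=1.16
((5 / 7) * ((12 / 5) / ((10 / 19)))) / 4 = 57 / 70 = 0.81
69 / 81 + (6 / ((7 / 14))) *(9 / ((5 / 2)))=5947 / 135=44.05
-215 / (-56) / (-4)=-215 / 224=-0.96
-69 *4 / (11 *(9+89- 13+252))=-276 / 3707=-0.07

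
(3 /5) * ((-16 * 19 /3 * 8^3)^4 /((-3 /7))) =-4108395249269852864512 /405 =-10144185800666303369.17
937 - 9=928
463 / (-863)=-463 / 863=-0.54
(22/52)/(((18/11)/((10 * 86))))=26015/117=222.35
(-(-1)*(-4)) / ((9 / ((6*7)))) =-56 / 3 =-18.67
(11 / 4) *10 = 55 / 2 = 27.50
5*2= 10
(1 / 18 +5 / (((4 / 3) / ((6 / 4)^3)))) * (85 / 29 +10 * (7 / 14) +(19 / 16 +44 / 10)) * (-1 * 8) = -114819943 / 83520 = -1374.76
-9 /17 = -0.53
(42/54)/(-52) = -7/468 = -0.01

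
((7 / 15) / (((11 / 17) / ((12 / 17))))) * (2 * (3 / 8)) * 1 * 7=147 / 55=2.67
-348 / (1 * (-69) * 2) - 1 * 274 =-6244 / 23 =-271.48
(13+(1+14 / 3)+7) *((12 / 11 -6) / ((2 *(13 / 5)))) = -315 / 13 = -24.23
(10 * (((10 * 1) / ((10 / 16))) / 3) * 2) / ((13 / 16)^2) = 81920 / 507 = 161.58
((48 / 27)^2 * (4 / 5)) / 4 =256 / 405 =0.63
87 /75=29 /25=1.16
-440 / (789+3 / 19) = -4180 / 7497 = -0.56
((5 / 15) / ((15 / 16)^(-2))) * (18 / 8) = 675 / 1024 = 0.66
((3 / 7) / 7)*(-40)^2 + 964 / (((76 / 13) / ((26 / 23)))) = 6089042 / 21413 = 284.36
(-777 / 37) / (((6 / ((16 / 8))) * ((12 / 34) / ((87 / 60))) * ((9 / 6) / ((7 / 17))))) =-1421 / 180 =-7.89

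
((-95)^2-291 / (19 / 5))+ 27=170533 / 19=8975.42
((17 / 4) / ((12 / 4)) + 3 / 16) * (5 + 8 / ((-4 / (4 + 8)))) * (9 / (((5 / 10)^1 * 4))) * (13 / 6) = -19019 / 64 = -297.17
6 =6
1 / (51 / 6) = 2 / 17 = 0.12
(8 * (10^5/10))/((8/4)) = 40000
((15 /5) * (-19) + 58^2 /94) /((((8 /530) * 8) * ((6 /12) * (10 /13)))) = -686933 /1504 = -456.74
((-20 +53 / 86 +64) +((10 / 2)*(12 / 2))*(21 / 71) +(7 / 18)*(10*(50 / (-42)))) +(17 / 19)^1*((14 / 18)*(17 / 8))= 630719221 / 12529512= 50.34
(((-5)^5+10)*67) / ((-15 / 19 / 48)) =12689264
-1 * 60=-60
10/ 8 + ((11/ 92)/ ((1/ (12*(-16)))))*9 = -18893/ 92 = -205.36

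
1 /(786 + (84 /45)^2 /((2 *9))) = 2025 /1592042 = 0.00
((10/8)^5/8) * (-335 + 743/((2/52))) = 59321875/8192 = 7241.44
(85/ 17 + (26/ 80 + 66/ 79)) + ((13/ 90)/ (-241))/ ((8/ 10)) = 10554697/ 1713510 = 6.16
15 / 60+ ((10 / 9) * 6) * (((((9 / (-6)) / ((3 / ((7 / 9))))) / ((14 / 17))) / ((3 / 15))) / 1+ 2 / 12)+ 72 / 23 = -27943 / 2484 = -11.25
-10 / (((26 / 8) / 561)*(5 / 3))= -13464 / 13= -1035.69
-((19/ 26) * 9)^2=-29241/ 676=-43.26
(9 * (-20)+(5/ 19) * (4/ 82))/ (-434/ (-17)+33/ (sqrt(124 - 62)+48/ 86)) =-116613673802920/ 15891454020853+2472450941730 * sqrt(62)/ 15891454020853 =-6.11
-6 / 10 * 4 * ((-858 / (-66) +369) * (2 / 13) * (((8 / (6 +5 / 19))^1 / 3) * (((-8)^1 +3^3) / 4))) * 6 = -13238592 / 7735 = -1711.52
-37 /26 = -1.42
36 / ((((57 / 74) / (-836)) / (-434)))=16957248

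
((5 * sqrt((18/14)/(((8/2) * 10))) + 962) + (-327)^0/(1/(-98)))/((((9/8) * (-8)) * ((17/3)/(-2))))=sqrt(70)/238 + 576/17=33.92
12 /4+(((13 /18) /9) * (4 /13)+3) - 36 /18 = 326 /81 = 4.02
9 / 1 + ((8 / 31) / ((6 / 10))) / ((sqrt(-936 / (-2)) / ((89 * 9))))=9 + 1780 * sqrt(13) / 403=24.93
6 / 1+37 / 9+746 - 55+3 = 6337 / 9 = 704.11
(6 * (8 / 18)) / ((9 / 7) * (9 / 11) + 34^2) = 616 / 267279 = 0.00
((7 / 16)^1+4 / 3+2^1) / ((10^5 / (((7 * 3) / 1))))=1267 / 1600000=0.00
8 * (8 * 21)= 1344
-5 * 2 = -10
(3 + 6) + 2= 11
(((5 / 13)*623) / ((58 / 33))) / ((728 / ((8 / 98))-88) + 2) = 34265 / 2219776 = 0.02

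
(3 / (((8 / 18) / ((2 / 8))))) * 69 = 116.44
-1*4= -4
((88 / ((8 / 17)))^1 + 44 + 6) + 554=791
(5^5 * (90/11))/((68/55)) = 703125/34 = 20680.15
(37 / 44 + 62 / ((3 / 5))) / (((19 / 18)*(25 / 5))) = 41253 / 2090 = 19.74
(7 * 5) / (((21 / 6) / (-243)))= -2430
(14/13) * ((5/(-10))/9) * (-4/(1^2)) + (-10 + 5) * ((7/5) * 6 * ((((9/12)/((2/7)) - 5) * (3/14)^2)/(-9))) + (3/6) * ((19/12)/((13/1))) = -2735/13104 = -0.21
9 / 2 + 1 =11 / 2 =5.50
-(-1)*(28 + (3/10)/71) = 19883/710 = 28.00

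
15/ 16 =0.94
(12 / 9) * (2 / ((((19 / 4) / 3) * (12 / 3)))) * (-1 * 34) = -272 / 19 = -14.32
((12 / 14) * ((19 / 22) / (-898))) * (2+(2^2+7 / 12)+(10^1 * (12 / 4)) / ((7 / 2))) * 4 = -24187 / 484022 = -0.05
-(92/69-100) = 296/3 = 98.67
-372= -372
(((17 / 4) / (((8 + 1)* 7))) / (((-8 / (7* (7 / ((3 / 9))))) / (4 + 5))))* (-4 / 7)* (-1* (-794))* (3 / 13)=60741 / 52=1168.10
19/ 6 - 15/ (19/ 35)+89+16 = 80.54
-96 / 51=-32 / 17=-1.88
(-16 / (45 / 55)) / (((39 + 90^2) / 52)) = -9152 / 73251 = -0.12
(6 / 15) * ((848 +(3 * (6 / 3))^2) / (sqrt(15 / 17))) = 1768 * sqrt(255) / 75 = 376.44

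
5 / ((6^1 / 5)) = 4.17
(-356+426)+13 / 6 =433 / 6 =72.17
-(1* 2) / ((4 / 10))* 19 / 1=-95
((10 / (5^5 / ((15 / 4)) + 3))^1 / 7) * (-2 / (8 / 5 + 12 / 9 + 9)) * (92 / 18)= -4600 / 3143777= -0.00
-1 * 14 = -14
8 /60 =2 /15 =0.13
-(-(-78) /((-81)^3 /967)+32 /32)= -152005 /177147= -0.86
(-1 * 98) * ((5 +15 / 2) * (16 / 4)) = -4900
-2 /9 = -0.22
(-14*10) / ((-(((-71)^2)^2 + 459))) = 7 / 1270607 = 0.00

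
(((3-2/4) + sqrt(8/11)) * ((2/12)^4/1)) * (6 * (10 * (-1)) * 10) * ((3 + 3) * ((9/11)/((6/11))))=-125/12-25 * sqrt(22)/33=-13.97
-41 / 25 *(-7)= 11.48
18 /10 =1.80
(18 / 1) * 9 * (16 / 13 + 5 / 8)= 15633 / 52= 300.63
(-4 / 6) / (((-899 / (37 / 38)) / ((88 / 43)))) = 3256 / 2203449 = 0.00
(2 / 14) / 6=1 / 42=0.02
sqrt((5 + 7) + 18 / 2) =sqrt(21) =4.58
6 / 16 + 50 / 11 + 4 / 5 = 2517 / 440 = 5.72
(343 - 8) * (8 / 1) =2680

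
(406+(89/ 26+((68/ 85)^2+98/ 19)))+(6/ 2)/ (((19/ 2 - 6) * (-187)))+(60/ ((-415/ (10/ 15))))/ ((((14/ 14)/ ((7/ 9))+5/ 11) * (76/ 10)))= 415.21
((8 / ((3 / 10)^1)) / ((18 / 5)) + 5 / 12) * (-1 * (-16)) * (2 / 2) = 3380 / 27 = 125.19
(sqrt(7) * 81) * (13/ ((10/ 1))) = 1053 * sqrt(7)/ 10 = 278.60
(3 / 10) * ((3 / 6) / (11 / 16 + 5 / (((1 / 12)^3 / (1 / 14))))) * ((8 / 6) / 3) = 112 / 1037955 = 0.00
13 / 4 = 3.25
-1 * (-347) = 347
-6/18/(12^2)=-1/432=-0.00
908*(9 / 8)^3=165483 / 128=1292.84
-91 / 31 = -2.94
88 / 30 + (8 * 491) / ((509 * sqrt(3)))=44 / 15 + 3928 * sqrt(3) / 1527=7.39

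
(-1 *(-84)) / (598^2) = 21 / 89401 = 0.00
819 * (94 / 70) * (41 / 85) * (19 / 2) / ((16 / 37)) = 158497677 / 13600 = 11654.24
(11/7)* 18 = 198/7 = 28.29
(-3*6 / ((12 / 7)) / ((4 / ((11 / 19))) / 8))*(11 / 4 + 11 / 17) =-53361 / 1292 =-41.30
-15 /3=-5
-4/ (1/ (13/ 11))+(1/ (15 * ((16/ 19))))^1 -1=-14911/ 2640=-5.65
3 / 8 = 0.38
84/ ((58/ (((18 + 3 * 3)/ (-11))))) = -1134/ 319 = -3.55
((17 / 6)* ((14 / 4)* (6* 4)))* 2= 476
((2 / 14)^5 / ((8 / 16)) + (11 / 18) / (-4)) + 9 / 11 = 8858873 / 13311144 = 0.67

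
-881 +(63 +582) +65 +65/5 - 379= -537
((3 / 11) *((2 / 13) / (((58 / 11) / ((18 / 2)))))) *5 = 135 / 377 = 0.36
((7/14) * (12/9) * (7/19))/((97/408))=1904/1843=1.03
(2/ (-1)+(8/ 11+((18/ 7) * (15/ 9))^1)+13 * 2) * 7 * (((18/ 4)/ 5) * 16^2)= 46792.15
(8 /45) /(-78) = -4 /1755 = -0.00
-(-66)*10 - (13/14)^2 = 129191/196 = 659.14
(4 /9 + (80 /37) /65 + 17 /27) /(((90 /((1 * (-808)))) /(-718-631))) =7837587476 /584415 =13411.00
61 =61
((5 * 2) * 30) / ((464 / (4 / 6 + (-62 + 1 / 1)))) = -4525 / 116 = -39.01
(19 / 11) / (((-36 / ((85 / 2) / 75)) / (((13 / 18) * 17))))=-71383 / 213840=-0.33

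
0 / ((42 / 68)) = 0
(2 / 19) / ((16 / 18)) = 9 / 76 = 0.12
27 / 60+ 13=269 / 20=13.45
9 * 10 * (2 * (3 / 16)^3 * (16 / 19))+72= 88767 / 1216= 73.00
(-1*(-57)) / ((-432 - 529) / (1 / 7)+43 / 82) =-1558 / 183857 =-0.01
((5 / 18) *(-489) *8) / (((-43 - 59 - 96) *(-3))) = -1630 / 891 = -1.83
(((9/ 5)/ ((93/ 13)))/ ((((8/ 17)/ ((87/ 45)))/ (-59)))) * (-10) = 378131/ 620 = 609.89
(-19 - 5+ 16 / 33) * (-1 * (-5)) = -3880 / 33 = -117.58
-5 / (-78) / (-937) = -5 / 73086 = -0.00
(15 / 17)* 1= 15 / 17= 0.88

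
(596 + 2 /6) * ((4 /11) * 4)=28624 /33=867.39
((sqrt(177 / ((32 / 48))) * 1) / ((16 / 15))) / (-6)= -15 * sqrt(118) / 64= -2.55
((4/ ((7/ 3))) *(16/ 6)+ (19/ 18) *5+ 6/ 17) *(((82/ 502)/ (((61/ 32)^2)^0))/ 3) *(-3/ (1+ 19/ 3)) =-895973/ 3942708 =-0.23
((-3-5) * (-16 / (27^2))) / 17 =128 / 12393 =0.01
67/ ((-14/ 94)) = -3149/ 7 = -449.86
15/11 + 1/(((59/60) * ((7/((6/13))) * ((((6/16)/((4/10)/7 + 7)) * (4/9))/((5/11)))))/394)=16213125/31801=509.83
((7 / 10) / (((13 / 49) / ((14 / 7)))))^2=117649 / 4225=27.85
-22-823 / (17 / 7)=-6135 / 17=-360.88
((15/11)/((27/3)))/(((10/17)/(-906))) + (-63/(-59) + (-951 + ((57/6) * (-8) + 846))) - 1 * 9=-274070/649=-422.30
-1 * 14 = -14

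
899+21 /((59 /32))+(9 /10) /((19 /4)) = 5103797 /5605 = 910.58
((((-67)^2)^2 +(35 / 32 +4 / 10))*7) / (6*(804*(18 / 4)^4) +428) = 71.29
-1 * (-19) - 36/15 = 16.60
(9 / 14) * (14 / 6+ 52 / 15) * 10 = 261 / 7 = 37.29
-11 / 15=-0.73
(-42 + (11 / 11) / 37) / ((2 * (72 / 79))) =-122687 / 5328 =-23.03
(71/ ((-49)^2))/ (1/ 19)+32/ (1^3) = 32.56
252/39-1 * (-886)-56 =10874/13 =836.46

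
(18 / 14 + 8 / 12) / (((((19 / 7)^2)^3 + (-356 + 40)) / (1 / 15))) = 689087 / 444095865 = 0.00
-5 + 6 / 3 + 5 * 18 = 87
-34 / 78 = -0.44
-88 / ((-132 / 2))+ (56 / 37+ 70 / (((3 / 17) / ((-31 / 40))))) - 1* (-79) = -100153 / 444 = -225.57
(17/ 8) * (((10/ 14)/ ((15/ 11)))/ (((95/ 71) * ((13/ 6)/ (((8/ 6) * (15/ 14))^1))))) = 13277/ 24206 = 0.55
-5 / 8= -0.62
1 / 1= 1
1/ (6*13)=1/ 78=0.01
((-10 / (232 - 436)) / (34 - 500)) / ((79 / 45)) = -75 / 1251676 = -0.00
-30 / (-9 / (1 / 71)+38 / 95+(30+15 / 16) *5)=2400 / 38713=0.06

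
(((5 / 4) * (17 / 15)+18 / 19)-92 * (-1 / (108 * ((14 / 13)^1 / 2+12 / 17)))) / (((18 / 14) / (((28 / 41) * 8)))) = 674370536 / 52056675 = 12.95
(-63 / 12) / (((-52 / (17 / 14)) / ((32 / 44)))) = 51 / 572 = 0.09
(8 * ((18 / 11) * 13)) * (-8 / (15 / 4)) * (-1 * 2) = 39936 / 55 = 726.11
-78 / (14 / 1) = -39 / 7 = -5.57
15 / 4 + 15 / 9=65 / 12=5.42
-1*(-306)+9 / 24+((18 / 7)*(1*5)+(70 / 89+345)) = 3314453 / 4984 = 665.02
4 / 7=0.57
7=7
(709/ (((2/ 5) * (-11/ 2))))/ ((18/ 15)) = -17725/ 66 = -268.56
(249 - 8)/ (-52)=-241/ 52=-4.63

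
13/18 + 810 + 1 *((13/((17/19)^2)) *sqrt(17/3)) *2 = 9386 *sqrt(51)/867 + 14593/18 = 888.03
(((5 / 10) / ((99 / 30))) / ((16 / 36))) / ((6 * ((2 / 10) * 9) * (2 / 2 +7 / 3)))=5 / 528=0.01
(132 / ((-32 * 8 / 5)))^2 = 27225 / 4096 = 6.65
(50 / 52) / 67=25 / 1742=0.01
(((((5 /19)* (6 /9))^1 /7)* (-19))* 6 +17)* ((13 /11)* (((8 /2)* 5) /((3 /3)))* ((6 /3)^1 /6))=780 /7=111.43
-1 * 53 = -53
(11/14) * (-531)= -5841/14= -417.21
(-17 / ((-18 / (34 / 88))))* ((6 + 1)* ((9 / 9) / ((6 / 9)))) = 2023 / 528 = 3.83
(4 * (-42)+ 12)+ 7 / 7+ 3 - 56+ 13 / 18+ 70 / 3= -3311 / 18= -183.94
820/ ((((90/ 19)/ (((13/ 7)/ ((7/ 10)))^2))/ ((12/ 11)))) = 105320800/ 79233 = 1329.25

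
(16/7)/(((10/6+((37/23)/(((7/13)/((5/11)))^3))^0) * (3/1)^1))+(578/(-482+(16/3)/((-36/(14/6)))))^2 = 4599101417/2671313575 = 1.72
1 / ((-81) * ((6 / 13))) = -13 / 486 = -0.03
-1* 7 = -7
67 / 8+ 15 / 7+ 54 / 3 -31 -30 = -1819 / 56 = -32.48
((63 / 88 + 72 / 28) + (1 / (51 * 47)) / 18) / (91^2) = 43685633 / 110045944008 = 0.00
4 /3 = 1.33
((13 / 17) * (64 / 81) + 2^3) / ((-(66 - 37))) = -11848 / 39933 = -0.30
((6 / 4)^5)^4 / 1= 3486784401 / 1048576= 3325.26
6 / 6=1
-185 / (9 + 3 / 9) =-555 / 28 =-19.82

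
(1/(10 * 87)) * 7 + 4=4.01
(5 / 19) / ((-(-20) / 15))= 15 / 76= 0.20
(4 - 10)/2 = -3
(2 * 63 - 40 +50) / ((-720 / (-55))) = 187 / 18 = 10.39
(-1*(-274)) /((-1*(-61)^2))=-274 /3721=-0.07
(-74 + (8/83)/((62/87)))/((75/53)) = -10072862/192975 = -52.20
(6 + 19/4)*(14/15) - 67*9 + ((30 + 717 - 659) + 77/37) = -558203/1110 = -502.89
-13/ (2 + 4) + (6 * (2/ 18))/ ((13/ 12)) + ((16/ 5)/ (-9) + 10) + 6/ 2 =12979/ 1170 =11.09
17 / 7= 2.43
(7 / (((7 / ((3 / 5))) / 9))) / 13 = 27 / 65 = 0.42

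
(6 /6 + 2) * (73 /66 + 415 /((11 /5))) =12523 /22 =569.23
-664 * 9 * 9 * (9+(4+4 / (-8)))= -672300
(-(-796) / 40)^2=39601 / 100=396.01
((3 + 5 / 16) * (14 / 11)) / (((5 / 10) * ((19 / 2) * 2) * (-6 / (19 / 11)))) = -371 / 2904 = -0.13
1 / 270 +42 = 42.00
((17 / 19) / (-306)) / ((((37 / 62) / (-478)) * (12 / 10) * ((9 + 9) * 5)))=7409 / 341658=0.02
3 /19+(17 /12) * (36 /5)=984 /95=10.36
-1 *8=-8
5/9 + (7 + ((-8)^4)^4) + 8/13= 281474976710664.17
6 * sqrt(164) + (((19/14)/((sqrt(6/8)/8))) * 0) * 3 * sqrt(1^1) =12 * sqrt(41) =76.84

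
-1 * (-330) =330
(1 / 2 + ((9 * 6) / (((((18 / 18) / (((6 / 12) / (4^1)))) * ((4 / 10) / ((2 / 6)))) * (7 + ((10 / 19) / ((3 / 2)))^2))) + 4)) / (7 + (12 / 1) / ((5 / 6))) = 4896765 / 19810408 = 0.25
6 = 6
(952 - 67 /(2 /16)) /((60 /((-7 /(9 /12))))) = -2912 /45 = -64.71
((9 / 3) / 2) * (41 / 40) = 123 / 80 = 1.54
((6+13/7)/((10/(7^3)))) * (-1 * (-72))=19404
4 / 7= 0.57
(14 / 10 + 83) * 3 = 1266 / 5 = 253.20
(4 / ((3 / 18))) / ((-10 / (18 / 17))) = -216 / 85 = -2.54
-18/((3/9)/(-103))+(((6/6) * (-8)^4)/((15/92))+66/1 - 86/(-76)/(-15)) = 5842511/190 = 30750.06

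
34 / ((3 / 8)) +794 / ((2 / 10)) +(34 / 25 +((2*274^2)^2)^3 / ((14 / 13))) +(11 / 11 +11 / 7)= 798111020796184790444073830529302 / 75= 10641480277282463872587650000000.00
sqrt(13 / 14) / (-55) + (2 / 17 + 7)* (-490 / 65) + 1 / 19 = -225081 / 4199 - sqrt(182) / 770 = -53.62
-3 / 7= -0.43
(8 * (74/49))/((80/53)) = 1961/245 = 8.00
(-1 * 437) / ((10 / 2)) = -437 / 5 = -87.40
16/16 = 1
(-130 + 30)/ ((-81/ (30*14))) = 14000/ 27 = 518.52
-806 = -806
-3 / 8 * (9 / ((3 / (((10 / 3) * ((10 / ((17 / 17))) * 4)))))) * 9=-1350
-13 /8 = -1.62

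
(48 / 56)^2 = 36 / 49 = 0.73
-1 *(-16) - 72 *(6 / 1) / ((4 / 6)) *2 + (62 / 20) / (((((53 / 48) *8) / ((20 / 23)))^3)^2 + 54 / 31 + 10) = -130196268407423026062080 / 101715834917481319111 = -1280.00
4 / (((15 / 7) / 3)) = 5.60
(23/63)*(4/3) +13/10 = 3377/1890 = 1.79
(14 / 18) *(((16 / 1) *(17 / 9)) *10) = 235.06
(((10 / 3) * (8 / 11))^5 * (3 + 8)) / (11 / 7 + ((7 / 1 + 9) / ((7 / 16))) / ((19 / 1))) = 87162880000 / 330871959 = 263.43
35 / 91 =5 / 13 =0.38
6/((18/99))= 33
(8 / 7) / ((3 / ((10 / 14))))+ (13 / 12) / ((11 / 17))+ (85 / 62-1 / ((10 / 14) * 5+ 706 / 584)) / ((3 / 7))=9124148311 / 1959163668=4.66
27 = 27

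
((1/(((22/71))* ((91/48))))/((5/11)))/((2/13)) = 852/35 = 24.34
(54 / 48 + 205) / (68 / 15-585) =-24735 / 69656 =-0.36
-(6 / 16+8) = -67 / 8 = -8.38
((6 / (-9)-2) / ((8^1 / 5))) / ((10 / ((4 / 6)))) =-1 / 9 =-0.11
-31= -31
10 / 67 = 0.15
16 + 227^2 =51545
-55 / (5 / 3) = -33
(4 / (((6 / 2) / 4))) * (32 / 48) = 32 / 9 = 3.56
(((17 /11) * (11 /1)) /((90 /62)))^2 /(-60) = -277729 /121500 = -2.29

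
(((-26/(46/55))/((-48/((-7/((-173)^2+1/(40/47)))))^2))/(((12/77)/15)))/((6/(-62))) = 86393125/117696814165584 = 0.00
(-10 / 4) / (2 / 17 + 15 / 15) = -85 / 38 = -2.24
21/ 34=0.62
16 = 16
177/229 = 0.77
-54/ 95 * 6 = -324/ 95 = -3.41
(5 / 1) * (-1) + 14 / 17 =-71 / 17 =-4.18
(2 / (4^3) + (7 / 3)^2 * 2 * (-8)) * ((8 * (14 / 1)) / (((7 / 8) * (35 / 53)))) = -5316748 / 315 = -16878.57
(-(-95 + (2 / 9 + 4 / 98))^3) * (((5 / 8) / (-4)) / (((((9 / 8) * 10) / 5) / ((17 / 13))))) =-6198591949631815 / 80277089256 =-77214.96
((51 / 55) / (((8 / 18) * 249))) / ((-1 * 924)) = -51 / 5624080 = -0.00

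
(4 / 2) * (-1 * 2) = -4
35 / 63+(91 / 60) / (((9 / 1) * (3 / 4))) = 316 / 405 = 0.78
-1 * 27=-27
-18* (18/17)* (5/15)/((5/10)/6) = -1296/17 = -76.24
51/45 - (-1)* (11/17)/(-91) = 26134/23205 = 1.13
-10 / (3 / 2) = -20 / 3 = -6.67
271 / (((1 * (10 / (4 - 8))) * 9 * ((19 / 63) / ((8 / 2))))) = -15176 / 95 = -159.75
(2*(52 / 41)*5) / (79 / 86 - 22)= -44720 / 74333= -0.60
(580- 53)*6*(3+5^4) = 1985736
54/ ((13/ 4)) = 216/ 13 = 16.62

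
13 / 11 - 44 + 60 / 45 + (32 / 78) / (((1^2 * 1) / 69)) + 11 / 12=-7013 / 572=-12.26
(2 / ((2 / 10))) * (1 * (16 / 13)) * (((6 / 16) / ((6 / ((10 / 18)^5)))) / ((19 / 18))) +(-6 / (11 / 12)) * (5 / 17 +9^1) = -18423882692 / 303046029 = -60.80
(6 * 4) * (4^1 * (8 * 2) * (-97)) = -148992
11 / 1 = 11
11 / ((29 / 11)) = 121 / 29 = 4.17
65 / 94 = 0.69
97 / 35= 2.77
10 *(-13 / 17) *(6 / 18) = -130 / 51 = -2.55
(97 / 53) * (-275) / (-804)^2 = -26675 / 34260048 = -0.00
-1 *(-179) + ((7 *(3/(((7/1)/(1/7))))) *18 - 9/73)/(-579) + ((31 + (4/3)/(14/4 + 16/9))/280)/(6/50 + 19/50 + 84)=5668170956641/31667845300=178.99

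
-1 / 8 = -0.12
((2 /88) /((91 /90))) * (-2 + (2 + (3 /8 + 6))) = 2295 /16016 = 0.14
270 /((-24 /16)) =-180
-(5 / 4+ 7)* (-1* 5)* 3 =495 / 4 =123.75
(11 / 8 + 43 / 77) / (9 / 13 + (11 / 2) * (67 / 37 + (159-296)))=-572871 / 220102960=-0.00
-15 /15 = -1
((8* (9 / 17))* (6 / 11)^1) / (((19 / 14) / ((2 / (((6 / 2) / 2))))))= 8064 / 3553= 2.27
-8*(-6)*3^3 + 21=1317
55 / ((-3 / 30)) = -550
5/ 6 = 0.83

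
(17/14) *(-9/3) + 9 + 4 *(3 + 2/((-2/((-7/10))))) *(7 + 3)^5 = 20720075/14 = 1480005.36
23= 23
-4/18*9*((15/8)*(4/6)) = -5/2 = -2.50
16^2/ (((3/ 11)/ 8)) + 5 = 22543/ 3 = 7514.33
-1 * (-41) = 41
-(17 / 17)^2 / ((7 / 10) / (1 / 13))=-10 / 91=-0.11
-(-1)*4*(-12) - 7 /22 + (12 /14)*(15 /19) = -139399 /2926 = -47.64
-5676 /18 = -946 /3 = -315.33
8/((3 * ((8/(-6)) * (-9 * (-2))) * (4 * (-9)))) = 0.00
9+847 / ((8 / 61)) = 51739 / 8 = 6467.38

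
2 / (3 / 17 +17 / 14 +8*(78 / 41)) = 19516 / 162083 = 0.12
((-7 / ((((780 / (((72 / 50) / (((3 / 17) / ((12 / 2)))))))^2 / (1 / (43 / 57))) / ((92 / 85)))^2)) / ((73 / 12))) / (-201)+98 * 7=686.00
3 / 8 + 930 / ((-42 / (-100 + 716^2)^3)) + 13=-2981656596500031483.77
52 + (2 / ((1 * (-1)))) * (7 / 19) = 974 / 19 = 51.26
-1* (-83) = 83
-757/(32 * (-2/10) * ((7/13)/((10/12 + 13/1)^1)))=4084015/1344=3038.70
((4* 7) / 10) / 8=0.35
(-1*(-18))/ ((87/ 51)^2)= 5202/ 841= 6.19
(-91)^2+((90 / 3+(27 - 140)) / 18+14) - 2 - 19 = 148849 / 18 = 8269.39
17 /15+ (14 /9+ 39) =1876 /45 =41.69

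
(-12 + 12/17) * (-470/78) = 15040/221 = 68.05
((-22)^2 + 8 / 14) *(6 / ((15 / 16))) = 108544 / 35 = 3101.26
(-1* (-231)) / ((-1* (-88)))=2.62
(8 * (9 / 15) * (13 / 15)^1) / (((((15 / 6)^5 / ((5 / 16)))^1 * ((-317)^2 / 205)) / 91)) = 776048 / 314028125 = 0.00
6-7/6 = 29/6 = 4.83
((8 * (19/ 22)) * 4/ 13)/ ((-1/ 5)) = -1520/ 143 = -10.63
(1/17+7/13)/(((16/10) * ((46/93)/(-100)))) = -383625/5083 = -75.47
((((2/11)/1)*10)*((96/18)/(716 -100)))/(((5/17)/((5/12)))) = 170/7623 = 0.02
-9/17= -0.53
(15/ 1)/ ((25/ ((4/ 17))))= 12/ 85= 0.14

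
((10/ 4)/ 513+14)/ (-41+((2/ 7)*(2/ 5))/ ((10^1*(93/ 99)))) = -77951825/ 228140334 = -0.34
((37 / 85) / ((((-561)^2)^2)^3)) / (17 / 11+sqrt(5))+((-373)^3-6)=-51895123.00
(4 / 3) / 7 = 4 / 21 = 0.19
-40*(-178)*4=28480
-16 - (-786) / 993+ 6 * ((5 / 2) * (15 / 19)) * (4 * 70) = 20757354 / 6289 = 3300.58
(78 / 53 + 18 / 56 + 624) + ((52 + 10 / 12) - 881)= -900967 / 4452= -202.37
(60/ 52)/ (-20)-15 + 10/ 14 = -5221/ 364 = -14.34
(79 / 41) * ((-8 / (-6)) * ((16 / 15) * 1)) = 5056 / 1845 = 2.74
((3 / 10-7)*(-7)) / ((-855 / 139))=-65191 / 8550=-7.62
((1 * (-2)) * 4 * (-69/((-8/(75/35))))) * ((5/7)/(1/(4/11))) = -20700/539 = -38.40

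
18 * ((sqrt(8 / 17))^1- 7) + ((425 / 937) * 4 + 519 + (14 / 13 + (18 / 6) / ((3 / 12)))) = 36 * sqrt(34) / 17 + 4968523 / 12181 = 420.24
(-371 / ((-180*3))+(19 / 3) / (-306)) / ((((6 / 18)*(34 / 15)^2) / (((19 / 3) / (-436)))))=-193705 / 34273088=-0.01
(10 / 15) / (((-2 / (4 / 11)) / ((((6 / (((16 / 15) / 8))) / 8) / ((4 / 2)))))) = -15 / 44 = -0.34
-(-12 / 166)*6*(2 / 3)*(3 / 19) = 72 / 1577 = 0.05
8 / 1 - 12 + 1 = -3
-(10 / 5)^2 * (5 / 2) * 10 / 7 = -100 / 7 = -14.29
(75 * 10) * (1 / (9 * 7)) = 250 / 21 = 11.90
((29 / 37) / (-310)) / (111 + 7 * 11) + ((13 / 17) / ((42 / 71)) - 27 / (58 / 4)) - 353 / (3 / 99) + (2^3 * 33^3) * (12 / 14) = 5241316567994263 / 22324795080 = 234775.57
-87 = -87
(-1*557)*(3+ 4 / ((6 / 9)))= -5013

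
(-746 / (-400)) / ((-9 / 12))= -373 / 150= -2.49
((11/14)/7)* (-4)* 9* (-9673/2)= 19543.41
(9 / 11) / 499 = 9 / 5489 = 0.00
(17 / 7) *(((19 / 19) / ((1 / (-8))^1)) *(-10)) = 1360 / 7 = 194.29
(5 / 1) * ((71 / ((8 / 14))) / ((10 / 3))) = 186.38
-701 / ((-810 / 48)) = 5608 / 135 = 41.54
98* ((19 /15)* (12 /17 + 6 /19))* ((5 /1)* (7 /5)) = 887.76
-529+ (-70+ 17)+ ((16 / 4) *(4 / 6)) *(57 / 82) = -23786 / 41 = -580.15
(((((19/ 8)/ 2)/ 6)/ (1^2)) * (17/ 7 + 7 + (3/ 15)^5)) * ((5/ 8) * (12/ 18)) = 3918883/ 5040000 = 0.78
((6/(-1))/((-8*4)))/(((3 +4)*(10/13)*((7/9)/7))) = 351/1120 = 0.31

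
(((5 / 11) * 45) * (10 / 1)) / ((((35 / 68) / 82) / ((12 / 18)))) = 1672800 / 77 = 21724.68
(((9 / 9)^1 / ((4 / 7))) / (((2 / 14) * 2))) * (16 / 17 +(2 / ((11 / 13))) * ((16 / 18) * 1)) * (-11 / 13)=-31360 / 1989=-15.77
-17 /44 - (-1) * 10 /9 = 287 /396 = 0.72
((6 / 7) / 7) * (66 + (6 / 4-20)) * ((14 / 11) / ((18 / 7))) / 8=95 / 264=0.36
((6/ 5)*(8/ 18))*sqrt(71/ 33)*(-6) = -16*sqrt(2343)/ 165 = -4.69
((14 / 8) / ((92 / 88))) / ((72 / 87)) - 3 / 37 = 79309 / 40848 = 1.94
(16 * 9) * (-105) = -15120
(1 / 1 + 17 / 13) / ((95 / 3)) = 18 / 247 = 0.07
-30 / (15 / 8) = -16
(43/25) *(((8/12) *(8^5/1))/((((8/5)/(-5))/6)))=-704512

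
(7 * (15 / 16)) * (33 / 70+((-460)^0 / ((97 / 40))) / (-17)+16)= 5695491 / 52768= 107.93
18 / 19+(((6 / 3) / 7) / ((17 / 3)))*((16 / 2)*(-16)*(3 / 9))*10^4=-48637858 / 2261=-21511.66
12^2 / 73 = 144 / 73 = 1.97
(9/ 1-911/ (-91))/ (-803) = -1730/ 73073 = -0.02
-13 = -13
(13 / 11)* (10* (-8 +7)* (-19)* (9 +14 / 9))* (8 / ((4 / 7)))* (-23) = -75557300 / 99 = -763205.05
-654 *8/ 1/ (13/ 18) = -94176/ 13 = -7244.31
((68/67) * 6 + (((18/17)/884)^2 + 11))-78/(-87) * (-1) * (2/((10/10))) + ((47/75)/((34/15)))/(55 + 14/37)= 15.30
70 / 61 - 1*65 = -3895 / 61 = -63.85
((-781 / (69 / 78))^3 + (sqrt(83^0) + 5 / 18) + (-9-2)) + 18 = -150711240814205 / 219006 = -688160328.09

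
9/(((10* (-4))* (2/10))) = -9/8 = -1.12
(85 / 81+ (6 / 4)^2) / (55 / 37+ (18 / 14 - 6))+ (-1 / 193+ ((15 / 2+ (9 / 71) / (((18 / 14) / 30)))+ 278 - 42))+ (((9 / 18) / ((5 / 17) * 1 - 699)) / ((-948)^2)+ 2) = 136159353488472961973 / 550293577990592832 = 247.43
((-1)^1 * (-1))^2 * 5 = 5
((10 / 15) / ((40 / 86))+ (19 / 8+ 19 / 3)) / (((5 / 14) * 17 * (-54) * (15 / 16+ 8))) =-17038 / 4922775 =-0.00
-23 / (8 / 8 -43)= 23 / 42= 0.55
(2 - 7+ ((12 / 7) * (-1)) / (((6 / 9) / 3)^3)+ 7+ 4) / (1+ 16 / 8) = -701 / 14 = -50.07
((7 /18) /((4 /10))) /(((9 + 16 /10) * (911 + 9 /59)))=10325 /102570264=0.00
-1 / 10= -0.10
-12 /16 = -3 /4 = -0.75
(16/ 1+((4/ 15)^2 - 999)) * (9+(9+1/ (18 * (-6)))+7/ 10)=-2232157787/ 121500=-18371.67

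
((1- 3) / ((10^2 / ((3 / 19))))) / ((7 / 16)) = -24 / 3325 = -0.01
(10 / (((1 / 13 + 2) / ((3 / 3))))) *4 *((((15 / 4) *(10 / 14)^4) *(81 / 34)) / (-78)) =-46875 / 81634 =-0.57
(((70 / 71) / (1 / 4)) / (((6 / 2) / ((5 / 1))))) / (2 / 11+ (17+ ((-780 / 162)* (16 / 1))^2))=3742200 / 3388700851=0.00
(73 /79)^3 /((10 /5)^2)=389017 /1972156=0.20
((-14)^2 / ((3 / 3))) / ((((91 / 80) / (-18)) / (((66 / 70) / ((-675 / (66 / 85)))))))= 92928 / 27625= 3.36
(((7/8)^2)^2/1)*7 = 16807/4096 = 4.10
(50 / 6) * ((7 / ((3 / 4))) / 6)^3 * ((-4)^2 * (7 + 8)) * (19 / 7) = 14896000 / 729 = 20433.47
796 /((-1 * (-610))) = 398 /305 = 1.30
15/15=1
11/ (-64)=-11/ 64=-0.17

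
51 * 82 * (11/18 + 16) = 208403/3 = 69467.67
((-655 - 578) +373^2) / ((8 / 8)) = 137896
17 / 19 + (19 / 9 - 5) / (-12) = 1165 / 1026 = 1.14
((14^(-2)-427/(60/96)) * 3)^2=4034445839649/960400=4200797.42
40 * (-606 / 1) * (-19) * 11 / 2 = 2533080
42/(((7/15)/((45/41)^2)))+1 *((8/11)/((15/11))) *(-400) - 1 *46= -150.92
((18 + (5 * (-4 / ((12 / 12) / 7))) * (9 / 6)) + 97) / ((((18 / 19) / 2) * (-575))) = 361 / 1035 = 0.35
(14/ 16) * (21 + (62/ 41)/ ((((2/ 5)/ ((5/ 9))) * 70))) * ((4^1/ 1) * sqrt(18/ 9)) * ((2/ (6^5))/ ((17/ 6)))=108641 * sqrt(2)/ 16259616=0.01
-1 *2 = -2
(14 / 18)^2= 49 / 81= 0.60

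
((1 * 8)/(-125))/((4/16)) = -32/125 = -0.26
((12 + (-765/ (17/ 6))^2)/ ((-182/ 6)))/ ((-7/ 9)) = 3090.46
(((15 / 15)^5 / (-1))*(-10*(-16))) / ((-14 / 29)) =2320 / 7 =331.43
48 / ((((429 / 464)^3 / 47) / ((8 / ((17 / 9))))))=12089.40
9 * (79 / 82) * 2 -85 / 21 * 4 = 991 / 861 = 1.15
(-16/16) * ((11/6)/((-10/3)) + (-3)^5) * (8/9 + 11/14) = 1027781/2520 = 407.85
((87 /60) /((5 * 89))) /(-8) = -29 /71200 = -0.00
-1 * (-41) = 41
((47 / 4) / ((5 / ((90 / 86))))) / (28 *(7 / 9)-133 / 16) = 15228 / 83377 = 0.18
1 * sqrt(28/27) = 2 * sqrt(21)/9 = 1.02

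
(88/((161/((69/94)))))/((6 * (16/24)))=33/329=0.10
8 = 8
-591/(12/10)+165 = -655/2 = -327.50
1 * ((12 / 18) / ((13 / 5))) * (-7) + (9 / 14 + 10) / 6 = -23 / 1092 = -0.02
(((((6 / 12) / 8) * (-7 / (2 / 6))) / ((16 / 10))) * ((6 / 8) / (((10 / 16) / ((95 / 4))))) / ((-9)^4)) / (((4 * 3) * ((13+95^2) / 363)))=-80465 / 6746830848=-0.00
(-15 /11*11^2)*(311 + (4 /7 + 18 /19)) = -6858225 /133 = -51565.60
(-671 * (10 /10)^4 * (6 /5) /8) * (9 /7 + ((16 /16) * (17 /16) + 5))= -1656699 /2240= -739.60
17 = 17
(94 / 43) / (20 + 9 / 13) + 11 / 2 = 129681 / 23134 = 5.61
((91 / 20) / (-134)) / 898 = -91 / 2406640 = -0.00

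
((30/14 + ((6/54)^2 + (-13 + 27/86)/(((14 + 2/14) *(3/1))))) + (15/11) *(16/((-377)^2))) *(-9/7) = -141520309795/59294228994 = -2.39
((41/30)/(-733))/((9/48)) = -328/32985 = -0.01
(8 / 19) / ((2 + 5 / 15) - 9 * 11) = -0.00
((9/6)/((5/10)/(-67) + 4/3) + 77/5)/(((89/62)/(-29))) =-79212688/237185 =-333.97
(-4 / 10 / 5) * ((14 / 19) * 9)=-252 / 475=-0.53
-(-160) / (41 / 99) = 15840 / 41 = 386.34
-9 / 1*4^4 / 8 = -288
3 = 3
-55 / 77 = -5 / 7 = -0.71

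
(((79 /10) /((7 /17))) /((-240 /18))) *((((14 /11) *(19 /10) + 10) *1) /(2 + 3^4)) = -2751807 /12782000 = -0.22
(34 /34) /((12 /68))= 17 /3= 5.67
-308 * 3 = -924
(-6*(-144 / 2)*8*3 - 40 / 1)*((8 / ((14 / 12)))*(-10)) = -4957440 / 7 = -708205.71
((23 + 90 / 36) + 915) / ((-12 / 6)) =-1881 / 4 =-470.25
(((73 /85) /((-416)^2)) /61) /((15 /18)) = 219 /2243238400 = 0.00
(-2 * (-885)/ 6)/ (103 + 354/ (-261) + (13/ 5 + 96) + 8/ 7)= 898275/ 613222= 1.46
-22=-22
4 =4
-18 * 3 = -54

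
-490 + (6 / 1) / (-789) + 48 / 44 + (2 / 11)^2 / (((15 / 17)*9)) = -2100419576 / 4296105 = -488.91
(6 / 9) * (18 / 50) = 6 / 25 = 0.24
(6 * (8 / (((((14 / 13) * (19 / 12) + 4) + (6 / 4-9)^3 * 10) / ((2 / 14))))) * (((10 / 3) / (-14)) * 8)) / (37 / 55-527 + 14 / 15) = -329472 / 55836188107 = -0.00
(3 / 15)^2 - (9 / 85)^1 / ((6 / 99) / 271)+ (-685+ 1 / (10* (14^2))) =-192991511 / 166600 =-1158.41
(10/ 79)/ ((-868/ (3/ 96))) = -5/ 1097152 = -0.00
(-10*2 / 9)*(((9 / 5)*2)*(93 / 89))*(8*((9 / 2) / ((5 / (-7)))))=421.32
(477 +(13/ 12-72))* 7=34111/ 12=2842.58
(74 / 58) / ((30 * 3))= 37 / 2610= 0.01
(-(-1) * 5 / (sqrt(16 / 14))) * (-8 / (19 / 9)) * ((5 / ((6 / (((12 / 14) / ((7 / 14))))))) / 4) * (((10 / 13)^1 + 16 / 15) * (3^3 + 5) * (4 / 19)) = -687360 * sqrt(14) / 32851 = -78.29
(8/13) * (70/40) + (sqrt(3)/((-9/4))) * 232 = 14/13 - 928 * sqrt(3)/9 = -177.52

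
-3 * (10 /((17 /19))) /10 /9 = -19 /51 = -0.37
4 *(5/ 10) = 2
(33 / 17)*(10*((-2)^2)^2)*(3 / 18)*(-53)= -46640 / 17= -2743.53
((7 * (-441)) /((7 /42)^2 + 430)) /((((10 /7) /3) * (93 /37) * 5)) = -1.20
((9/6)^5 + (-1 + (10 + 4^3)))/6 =13.43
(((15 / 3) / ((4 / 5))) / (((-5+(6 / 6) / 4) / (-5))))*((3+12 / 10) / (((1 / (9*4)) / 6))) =113400 / 19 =5968.42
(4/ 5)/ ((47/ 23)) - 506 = -118818/ 235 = -505.61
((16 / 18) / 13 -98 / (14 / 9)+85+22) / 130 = 2578 / 7605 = 0.34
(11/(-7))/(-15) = 11/105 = 0.10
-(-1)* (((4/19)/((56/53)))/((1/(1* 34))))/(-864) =-901/114912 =-0.01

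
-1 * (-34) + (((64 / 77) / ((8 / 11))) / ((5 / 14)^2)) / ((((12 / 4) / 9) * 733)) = 623722 / 18325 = 34.04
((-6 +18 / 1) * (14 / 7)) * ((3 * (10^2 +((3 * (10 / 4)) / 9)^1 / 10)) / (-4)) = -3603 / 2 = -1801.50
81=81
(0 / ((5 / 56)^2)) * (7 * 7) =0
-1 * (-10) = 10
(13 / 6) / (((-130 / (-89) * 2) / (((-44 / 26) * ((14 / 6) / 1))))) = -6853 / 2340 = -2.93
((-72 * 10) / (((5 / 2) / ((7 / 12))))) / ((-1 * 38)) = 84 / 19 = 4.42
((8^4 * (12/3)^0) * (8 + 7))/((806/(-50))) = -1536000/403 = -3811.41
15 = 15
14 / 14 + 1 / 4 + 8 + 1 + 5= 61 / 4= 15.25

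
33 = 33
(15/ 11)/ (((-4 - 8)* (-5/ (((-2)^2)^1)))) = 1/ 11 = 0.09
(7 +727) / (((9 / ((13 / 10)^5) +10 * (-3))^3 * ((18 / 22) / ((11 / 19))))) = -2273011951076728246099 / 91772385668371027534500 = -0.02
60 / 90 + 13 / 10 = 59 / 30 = 1.97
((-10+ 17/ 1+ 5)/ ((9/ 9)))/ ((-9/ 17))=-68/ 3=-22.67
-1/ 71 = -0.01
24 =24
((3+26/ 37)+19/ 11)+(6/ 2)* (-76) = -90586/ 407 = -222.57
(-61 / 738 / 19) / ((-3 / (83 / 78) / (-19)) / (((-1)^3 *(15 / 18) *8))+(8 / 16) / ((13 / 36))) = -329095 / 103060593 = -0.00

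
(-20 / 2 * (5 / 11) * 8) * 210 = -84000 / 11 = -7636.36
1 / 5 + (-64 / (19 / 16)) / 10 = -493 / 95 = -5.19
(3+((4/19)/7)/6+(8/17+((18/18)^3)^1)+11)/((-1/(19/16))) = -104971/5712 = -18.38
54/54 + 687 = 688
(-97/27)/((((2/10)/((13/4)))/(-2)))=6305/54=116.76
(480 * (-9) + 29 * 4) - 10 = -4214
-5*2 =-10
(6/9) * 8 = 16/3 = 5.33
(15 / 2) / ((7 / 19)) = 20.36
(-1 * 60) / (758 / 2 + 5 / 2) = -120 / 763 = -0.16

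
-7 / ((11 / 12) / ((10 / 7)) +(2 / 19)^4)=-109469640 / 10036637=-10.91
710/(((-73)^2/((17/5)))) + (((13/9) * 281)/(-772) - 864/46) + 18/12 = -14779762465/851595516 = -17.36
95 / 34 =2.79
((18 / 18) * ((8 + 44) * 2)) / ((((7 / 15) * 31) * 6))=260 / 217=1.20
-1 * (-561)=561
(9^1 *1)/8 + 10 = 89/8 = 11.12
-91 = -91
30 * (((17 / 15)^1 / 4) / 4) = 2.12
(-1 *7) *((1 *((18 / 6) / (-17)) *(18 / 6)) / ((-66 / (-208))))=2184 / 187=11.68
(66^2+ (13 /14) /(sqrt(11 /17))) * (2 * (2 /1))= 26 * sqrt(187) /77+ 17424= 17428.62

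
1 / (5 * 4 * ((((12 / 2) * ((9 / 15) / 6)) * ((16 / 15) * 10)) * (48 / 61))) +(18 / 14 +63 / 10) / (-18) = -88489 / 215040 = -0.41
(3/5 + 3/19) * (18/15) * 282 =121824/475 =256.47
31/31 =1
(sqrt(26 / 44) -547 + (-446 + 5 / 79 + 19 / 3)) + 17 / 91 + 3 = -21209345 / 21567 + sqrt(286) / 22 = -982.65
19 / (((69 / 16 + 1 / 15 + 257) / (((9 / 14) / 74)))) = 0.00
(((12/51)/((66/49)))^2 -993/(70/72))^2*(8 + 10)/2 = 126569478876204188224/13481711345025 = 9388235.34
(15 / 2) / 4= 15 / 8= 1.88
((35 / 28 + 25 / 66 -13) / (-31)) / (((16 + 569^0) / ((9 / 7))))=4503 / 162316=0.03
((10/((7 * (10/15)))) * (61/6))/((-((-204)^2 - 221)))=-61/115906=-0.00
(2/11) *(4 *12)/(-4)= -24/11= -2.18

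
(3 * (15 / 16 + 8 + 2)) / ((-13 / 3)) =-1575 / 208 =-7.57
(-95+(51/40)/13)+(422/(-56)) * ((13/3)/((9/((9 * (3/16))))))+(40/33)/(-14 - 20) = -1650954079/16336320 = -101.06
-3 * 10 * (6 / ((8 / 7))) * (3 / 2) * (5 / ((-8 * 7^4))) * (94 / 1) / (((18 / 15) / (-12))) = -158625 / 2744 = -57.81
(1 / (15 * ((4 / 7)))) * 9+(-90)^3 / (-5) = 2916021 / 20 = 145801.05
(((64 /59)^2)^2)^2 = 281474976710656 /146830437604321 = 1.92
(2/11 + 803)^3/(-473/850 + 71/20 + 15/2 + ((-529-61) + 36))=-390793496962500/409930697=-953316.01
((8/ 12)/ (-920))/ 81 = -1/ 111780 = -0.00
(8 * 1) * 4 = 32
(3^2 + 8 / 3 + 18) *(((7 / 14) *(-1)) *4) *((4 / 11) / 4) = -178 / 33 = -5.39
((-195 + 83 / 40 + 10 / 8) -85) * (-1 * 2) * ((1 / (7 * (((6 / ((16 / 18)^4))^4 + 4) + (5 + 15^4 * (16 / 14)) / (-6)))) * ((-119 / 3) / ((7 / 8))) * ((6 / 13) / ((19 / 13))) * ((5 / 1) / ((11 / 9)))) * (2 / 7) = 102130239812206067712 / 85535434548528702155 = 1.19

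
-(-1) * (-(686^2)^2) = -221460595216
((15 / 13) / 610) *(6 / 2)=9 / 1586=0.01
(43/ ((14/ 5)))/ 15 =43/ 42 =1.02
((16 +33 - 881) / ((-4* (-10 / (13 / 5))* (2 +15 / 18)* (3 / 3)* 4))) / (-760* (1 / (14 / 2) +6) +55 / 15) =42588 / 41634275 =0.00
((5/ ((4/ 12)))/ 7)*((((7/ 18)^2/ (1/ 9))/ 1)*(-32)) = -280/ 3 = -93.33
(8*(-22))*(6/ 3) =-352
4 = 4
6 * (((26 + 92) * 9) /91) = 6372 /91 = 70.02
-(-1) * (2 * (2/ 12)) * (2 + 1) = 1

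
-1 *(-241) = 241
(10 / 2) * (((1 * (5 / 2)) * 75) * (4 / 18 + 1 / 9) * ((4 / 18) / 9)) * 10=6250 / 81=77.16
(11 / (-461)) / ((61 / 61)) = -11 / 461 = -0.02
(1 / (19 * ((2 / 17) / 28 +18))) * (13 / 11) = 3094 / 895565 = 0.00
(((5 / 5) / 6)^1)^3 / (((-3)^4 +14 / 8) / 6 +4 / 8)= 0.00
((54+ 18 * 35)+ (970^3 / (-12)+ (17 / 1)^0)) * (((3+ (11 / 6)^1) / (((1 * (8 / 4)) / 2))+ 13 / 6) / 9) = -1597163365 / 27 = -59154198.70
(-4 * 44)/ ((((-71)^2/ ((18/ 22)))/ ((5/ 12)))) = -60/ 5041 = -0.01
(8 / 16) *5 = 2.50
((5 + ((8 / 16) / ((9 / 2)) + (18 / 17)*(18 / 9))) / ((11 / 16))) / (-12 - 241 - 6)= -2528 / 62271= -0.04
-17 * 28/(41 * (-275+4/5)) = 2380/56211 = 0.04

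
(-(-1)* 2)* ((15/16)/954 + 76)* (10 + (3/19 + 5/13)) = 83912381/52364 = 1602.48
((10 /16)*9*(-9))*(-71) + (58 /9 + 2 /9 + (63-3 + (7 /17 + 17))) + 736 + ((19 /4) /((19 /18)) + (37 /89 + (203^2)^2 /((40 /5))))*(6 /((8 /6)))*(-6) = -52029276018365 /9078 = -5731358891.65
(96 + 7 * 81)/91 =51/7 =7.29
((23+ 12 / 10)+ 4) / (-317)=-141 / 1585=-0.09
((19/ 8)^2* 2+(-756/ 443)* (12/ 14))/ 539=139187/ 7640864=0.02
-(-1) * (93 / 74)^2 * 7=60543 / 5476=11.06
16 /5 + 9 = 61 /5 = 12.20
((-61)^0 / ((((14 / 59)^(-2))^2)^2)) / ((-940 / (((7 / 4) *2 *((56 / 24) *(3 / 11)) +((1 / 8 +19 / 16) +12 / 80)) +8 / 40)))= -78931655292 / 1897783406035848925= -0.00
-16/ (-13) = 1.23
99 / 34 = 2.91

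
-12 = -12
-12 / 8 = -3 / 2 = -1.50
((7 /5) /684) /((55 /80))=28 /9405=0.00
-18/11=-1.64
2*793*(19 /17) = 1772.59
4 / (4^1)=1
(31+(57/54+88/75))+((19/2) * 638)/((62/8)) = 11373343/13950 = 815.29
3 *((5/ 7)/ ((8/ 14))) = 15/ 4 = 3.75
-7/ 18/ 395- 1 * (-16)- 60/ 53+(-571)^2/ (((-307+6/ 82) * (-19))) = 3188416451947/ 45049272840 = 70.78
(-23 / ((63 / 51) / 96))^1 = -12512 / 7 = -1787.43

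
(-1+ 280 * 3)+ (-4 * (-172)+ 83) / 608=510883 / 608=840.27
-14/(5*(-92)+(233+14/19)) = 266/4299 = 0.06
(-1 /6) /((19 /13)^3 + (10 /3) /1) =-2197 /85094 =-0.03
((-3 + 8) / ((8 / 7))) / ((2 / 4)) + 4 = 51 / 4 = 12.75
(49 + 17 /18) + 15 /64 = 28903 /576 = 50.18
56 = 56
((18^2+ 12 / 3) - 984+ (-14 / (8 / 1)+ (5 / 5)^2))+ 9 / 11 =-28861 / 44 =-655.93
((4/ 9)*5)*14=280/ 9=31.11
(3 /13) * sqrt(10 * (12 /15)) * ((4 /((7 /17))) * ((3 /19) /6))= 204 * sqrt(2) /1729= 0.17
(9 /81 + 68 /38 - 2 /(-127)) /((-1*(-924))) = 41617 /20066508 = 0.00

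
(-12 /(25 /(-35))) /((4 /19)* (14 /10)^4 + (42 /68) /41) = 39729000 /1948193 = 20.39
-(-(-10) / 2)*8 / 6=-20 / 3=-6.67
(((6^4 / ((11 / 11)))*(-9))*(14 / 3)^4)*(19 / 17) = -105106176 / 17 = -6182716.24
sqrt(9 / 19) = 3 * sqrt(19) / 19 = 0.69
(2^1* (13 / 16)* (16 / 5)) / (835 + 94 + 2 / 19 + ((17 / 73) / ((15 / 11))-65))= 108186 / 17981263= 0.01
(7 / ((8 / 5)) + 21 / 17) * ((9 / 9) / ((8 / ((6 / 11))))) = 2289 / 5984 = 0.38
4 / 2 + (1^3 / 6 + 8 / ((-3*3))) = 23 / 18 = 1.28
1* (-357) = -357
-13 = -13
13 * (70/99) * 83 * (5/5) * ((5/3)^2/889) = 269750/113157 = 2.38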